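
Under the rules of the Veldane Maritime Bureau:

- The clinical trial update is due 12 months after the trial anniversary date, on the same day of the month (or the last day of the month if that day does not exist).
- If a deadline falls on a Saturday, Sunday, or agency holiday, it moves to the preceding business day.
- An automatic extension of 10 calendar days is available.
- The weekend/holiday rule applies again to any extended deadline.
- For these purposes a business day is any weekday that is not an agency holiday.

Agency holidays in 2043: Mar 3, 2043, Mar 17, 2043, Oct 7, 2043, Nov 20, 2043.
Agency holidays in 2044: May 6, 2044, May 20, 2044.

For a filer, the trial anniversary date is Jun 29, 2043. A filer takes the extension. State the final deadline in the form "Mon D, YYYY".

Jul 8, 2044

12 months after Jun 29, 2043, on the same day of the month, is Jun 29, 2044.
Jun 29, 2044 (Wednesday) is already a business day.
Add the 10 calendar-day extension to Jun 29, 2044: Jul 9, 2044.
Because Jul 9, 2044 is a Saturday, the deadline becomes Jul 8, 2044 (Friday).
So the filing is due Jul 8, 2044.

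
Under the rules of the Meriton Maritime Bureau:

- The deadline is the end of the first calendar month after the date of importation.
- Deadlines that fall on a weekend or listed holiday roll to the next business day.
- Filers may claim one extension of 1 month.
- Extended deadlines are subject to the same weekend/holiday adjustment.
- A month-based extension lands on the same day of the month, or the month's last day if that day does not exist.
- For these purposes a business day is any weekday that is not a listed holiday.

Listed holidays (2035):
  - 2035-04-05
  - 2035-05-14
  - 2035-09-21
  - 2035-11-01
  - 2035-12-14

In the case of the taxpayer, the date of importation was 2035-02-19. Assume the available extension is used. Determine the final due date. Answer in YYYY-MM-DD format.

1 month after 2035-02-19 falls in March 2035; the last day of that month is 2035-03-31.
2035-03-31 falls on a Saturday. Rolling to the next business day gives 2035-04-02, a Monday.
Applying the 1 month extension: 1 month after 2035-04-02 is 2035-05-02.
2035-05-02 is a Wednesday and not a listed holiday, so it stands.
So the filing is due 2035-05-02.

2035-05-02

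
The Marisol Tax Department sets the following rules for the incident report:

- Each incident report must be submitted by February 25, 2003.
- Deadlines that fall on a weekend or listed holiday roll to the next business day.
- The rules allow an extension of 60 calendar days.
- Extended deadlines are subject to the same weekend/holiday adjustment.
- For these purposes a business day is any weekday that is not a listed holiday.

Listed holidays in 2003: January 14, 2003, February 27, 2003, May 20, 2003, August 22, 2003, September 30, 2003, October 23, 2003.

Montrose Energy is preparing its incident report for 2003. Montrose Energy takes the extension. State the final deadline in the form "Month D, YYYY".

Start from the fixed due date, February 25, 2003.
February 25, 2003 falls on a Tuesday, which is a business day, so no adjustment is needed.
Add the 60 calendar-day extension to February 25, 2003: April 26, 2003.
April 26, 2003 is a Saturday, so it moves to the next business day, April 28, 2003 (Monday).
Deadline: April 28, 2003.

April 28, 2003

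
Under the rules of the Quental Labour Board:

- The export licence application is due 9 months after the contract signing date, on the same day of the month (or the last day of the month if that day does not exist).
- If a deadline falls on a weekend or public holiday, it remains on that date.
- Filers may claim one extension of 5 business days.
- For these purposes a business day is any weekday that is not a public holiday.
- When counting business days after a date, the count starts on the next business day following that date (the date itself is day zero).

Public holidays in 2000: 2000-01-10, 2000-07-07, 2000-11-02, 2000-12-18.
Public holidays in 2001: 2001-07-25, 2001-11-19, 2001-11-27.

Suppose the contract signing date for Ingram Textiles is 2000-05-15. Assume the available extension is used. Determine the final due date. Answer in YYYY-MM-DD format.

9 months after 2000-05-15, on the same day of the month, is 2001-02-15.
2001-02-15 is a Thursday; no weekend or holiday adjustment applies.
The 5-business-day extension runs from 2001-02-15 to 2001-02-22.
2001-02-22 falls on a Thursday. The rules make no weekend/holiday allowance, so it remains 2001-02-22.
So the filing is due 2001-02-22.

2001-02-22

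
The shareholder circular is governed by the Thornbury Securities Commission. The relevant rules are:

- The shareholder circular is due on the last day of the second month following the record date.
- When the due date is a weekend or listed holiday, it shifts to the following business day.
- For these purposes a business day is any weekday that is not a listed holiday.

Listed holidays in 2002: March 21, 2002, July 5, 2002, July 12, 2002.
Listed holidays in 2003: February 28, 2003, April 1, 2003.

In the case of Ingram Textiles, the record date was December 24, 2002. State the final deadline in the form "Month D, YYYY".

2 months after December 24, 2002 is February 2003; that month ends on February 28, 2003.
February 28, 2003 is a listed holiday, so it moves to the next business day, March 3, 2003 (Monday).
So the filing is due March 3, 2003.

March 3, 2003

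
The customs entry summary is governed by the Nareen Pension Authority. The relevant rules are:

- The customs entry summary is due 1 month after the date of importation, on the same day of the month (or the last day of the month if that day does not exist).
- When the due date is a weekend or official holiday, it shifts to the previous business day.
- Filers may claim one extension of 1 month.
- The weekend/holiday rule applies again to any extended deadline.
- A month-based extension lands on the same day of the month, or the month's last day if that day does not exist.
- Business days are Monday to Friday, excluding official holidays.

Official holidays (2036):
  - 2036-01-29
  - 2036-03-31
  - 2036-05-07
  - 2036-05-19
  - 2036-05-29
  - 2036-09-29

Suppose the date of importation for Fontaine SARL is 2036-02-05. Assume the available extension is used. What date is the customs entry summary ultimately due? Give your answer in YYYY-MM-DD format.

1 month from 2036-02-05 is 2036-03-05.
Since 2036-03-05 is a Wednesday and not a holiday, the date is unchanged.
The 1 month extension carries 2036-03-05 to 2036-04-05.
2036-04-05 falls on a Saturday. Rolling to the preceding business day gives 2036-04-04, a Friday.
The final due date is 2036-04-04.

2036-04-04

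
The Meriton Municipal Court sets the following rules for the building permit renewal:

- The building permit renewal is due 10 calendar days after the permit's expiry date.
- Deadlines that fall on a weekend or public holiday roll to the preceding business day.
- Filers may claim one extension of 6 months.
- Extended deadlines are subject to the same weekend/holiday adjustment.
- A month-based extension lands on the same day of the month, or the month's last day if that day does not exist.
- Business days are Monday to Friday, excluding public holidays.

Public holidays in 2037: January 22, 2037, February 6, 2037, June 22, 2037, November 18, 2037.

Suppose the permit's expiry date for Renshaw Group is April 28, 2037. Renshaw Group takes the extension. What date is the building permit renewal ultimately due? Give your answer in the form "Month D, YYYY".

10 calendar days after April 28, 2037 is May 8, 2037.
May 8, 2037 (Friday) is already a business day.
The 6 months extension carries May 8, 2037 to November 8, 2037.
November 8, 2037 is a Sunday, so it moves to the preceding business day, November 6, 2037 (Friday).
So the filing is due November 6, 2037.

November 6, 2037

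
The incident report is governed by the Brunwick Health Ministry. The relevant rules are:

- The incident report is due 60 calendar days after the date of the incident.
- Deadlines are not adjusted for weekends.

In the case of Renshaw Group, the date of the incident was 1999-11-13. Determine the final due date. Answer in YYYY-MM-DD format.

2000-01-12

From 1999-11-13, 60 calendar days later is 2000-01-12.
2000-01-12 is a Wednesday; no weekend or holiday adjustment applies.
Deadline: 2000-01-12.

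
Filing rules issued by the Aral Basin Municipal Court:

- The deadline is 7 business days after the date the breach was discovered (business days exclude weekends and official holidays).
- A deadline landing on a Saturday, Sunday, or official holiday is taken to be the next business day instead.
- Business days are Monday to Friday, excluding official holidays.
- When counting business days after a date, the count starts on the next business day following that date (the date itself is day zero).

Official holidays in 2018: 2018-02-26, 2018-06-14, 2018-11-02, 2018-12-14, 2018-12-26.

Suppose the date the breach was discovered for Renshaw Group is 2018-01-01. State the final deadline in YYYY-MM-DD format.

Counting 7 business days after 2018-01-01 (skipping weekends and listed holidays) reaches 2018-01-10.
2018-01-10 is a Wednesday and not a listed holiday, so it stands.
Final deadline: 2018-01-10.

2018-01-10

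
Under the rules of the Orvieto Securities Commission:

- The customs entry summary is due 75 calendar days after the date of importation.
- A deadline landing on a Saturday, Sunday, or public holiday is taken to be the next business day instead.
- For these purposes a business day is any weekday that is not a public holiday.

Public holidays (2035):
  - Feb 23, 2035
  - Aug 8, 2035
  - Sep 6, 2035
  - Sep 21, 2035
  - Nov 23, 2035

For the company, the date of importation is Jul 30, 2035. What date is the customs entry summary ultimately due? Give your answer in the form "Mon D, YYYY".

Oct 15, 2035

Trigger date Jul 30, 2035 + 75 calendar days = Oct 13, 2035.
Oct 13, 2035 falls on a Saturday. Rolling to the next business day gives Oct 15, 2035, a Monday.
The final due date is Oct 15, 2035.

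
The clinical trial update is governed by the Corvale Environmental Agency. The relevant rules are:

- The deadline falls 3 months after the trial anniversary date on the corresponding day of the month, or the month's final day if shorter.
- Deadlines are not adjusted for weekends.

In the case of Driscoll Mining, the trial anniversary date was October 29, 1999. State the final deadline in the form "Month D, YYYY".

3 months after October 29, 1999, on the same day of the month, is January 29, 2000.
No adjustment is made for weekends or holidays, so January 29, 2000 stands.
Final deadline: January 29, 2000.

January 29, 2000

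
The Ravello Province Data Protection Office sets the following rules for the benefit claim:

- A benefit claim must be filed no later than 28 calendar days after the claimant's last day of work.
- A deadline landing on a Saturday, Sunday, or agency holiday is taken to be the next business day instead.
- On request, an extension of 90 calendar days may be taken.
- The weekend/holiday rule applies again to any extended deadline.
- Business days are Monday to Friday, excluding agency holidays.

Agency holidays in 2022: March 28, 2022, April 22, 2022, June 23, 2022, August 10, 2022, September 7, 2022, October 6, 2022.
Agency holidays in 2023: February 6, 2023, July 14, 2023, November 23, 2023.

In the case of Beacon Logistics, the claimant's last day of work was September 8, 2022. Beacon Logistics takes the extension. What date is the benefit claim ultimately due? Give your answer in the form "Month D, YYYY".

January 5, 2023

From September 8, 2022, 28 calendar days later is October 6, 2022.
October 6, 2022 is a listed holiday, so it moves to the next business day, October 7, 2022 (Friday).
The 90-calendar-day extension moves the deadline from October 7, 2022 to January 5, 2023.
January 5, 2023 is a Thursday and not a listed holiday, so it stands.
The final due date is January 5, 2023.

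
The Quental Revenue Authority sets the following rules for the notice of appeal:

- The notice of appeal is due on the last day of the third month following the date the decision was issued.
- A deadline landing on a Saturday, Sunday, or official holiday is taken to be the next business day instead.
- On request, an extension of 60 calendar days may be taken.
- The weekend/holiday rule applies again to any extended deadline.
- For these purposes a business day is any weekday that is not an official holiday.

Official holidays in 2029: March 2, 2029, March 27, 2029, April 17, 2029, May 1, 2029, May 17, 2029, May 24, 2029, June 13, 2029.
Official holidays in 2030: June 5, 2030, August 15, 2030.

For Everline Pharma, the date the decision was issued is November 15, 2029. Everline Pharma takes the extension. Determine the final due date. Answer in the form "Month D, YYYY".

3 months after November 15, 2029 falls in February 2030; the last day of that month is February 28, 2030.
Since February 28, 2030 is a Thursday and not a holiday, the date is unchanged.
The 60-calendar-day extension moves the deadline from February 28, 2030 to April 29, 2030.
April 29, 2030 is a Monday and not a listed holiday, so it stands.
Final deadline: April 29, 2030.

April 29, 2030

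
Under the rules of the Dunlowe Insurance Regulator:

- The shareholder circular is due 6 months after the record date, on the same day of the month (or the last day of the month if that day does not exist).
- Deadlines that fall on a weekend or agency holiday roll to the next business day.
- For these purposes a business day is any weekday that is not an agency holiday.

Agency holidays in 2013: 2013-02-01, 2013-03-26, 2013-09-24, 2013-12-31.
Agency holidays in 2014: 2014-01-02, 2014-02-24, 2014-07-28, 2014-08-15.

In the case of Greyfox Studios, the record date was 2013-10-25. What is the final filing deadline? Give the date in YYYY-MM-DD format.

2014-04-25

Moving 6 months forward from 2013-10-25 on the corresponding day gives 2014-04-25.
2014-04-25 is a Friday and not a listed holiday, so it stands.
So the filing is due 2014-04-25.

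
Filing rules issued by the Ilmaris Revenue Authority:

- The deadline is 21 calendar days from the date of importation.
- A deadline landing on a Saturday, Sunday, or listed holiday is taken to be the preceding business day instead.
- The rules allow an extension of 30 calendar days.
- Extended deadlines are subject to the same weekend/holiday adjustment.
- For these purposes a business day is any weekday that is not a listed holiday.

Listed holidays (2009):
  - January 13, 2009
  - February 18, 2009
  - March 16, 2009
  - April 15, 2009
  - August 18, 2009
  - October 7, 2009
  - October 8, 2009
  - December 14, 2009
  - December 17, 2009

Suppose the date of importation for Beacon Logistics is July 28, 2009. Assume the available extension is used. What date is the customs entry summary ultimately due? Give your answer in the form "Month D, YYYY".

September 16, 2009

Adding 21 calendar days to July 28, 2009 gives August 18, 2009.
Because August 18, 2009 is a listed holiday, the deadline becomes August 17, 2009 (Monday).
Add the 30 calendar-day extension to August 17, 2009: September 16, 2009.
September 16, 2009 (Wednesday) is already a business day.
So the filing is due September 16, 2009.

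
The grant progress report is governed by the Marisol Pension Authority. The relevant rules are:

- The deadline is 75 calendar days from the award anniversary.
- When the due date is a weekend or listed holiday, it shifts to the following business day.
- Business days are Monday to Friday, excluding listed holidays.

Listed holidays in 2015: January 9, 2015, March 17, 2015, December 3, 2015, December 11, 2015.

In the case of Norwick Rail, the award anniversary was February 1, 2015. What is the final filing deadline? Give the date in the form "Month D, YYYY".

April 17, 2015

75 calendar days after February 1, 2015 is April 17, 2015.
April 17, 2015 (Friday) is already a business day.
So the filing is due April 17, 2015.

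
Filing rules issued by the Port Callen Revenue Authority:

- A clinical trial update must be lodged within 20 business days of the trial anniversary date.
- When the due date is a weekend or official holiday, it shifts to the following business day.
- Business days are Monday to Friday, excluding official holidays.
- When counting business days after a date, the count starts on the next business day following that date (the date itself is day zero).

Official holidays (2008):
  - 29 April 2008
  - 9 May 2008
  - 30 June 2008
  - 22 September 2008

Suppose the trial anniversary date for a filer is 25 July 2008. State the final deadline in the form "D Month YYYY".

22 August 2008

Counting 20 business days after 25 July 2008 (skipping weekends and listed holidays) reaches 22 August 2008.
22 August 2008 is a Friday and not a listed holiday, so it stands.
Final deadline: 22 August 2008.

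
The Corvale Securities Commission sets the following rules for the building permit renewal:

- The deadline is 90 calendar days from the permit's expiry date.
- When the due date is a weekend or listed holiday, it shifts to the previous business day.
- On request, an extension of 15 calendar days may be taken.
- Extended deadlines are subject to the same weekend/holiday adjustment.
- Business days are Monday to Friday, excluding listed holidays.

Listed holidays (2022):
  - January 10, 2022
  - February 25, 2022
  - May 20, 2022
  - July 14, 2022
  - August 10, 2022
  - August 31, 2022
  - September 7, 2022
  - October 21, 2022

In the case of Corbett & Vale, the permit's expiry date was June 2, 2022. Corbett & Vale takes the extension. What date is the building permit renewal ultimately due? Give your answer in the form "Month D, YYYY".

Trigger date June 2, 2022 + 90 calendar days = August 31, 2022.
Because August 31, 2022 is a listed holiday, the deadline becomes August 30, 2022 (Tuesday).
With the 15-day extension, August 30, 2022 becomes September 14, 2022.
September 14, 2022 is a Wednesday and not a listed holiday, so it stands.
So the filing is due September 14, 2022.

September 14, 2022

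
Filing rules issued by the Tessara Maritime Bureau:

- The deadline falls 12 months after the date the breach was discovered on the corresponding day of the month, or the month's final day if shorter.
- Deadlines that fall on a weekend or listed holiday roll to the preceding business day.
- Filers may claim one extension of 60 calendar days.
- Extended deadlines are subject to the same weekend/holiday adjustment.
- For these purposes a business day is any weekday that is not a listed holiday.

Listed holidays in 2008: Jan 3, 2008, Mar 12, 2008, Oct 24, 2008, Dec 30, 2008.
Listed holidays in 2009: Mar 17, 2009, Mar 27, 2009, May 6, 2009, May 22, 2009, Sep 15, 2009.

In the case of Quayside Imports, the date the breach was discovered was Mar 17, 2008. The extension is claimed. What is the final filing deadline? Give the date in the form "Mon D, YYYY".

May 15, 2009

12 months from Mar 17, 2008 is Mar 17, 2009.
Because Mar 17, 2009 is a listed holiday, the deadline becomes Mar 16, 2009 (Monday).
With the 60-day extension, Mar 16, 2009 becomes May 15, 2009.
Since May 15, 2009 is a Friday and not a holiday, the date is unchanged.
The final due date is May 15, 2009.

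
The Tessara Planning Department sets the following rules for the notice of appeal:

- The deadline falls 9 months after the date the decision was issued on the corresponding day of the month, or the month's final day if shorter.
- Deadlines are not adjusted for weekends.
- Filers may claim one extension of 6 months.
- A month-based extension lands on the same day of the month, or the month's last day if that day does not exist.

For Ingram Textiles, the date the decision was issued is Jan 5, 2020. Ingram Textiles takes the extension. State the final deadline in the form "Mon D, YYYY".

Moving 9 months forward from Jan 5, 2020 on the corresponding day gives Oct 5, 2020.
No adjustment is made for weekends or holidays, so Oct 5, 2020 stands.
Add 6 months to Oct 5, 2020: Apr 5, 2021.
No adjustment is made for weekends or holidays, so Apr 5, 2021 stands.
The final due date is Apr 5, 2021.

Apr 5, 2021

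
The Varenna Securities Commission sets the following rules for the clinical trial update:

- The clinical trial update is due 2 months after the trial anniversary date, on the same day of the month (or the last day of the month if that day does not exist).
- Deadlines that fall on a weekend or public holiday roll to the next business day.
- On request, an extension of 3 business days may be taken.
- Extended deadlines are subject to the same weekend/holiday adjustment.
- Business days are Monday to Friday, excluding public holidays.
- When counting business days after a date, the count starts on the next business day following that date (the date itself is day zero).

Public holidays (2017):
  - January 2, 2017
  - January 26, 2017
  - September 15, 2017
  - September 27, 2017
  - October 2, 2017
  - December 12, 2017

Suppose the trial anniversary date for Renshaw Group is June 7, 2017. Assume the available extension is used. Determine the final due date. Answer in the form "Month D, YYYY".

August 10, 2017

2 months after June 7, 2017, on the same day of the month, is August 7, 2017.
August 7, 2017 (Monday) is already a business day.
Counting 3 further business days from August 7, 2017 reaches August 10, 2017.
August 10, 2017 (Thursday) is already a business day.
The final due date is August 10, 2017.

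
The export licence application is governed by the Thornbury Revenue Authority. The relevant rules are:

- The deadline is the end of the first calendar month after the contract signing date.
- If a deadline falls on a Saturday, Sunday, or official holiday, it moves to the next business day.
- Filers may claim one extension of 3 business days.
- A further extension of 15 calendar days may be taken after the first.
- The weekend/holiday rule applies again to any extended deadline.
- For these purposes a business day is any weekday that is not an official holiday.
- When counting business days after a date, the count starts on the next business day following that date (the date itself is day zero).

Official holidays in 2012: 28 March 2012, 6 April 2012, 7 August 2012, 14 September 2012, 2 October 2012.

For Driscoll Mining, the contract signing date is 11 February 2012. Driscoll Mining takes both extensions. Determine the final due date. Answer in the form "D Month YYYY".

20 April 2012

1 month after 11 February 2012 falls in March 2012; the last day of that month is 31 March 2012.
31 March 2012 is a Saturday, so it moves to the next business day, 2 April 2012 (Monday).
Applying the 3-business-day extension: 3 business days after 2 April 2012 is 5 April 2012.
5 April 2012 is a Thursday and not a listed holiday, so it stands.
Add the 15 calendar-day extension to 5 April 2012: 20 April 2012.
20 April 2012 falls on a Friday, which is a business day, so no adjustment is needed.
The final due date is 20 April 2012.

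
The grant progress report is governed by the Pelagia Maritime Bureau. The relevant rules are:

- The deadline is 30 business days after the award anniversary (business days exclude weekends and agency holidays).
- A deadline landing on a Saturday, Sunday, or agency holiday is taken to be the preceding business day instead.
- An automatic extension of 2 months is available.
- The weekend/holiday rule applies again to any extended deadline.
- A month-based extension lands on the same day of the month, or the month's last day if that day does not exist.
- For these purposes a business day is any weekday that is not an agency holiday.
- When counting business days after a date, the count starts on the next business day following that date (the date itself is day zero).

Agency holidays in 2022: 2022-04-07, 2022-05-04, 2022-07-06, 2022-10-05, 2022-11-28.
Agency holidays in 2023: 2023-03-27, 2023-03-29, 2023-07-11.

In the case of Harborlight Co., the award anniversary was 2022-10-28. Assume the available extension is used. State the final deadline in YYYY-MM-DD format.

Counting 30 business days after 2022-10-28 (skipping weekends and listed holidays) reaches 2022-12-12.
2022-12-12 (Monday) is already a business day.
The 2 months extension carries 2022-12-12 to 2023-02-12.
2023-02-12 is a Sunday, so it moves to the preceding business day, 2023-02-10 (Friday).
Final deadline: 2023-02-10.

2023-02-10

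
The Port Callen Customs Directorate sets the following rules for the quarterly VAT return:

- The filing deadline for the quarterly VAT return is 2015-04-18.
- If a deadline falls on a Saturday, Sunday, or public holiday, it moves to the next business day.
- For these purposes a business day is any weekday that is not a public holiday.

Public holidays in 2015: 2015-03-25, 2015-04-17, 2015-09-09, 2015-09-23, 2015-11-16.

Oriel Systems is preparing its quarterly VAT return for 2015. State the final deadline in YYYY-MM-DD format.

2015-04-20

The stated deadline is 2015-04-18.
Because 2015-04-18 is a Saturday, the deadline becomes 2015-04-20 (Monday).
Deadline: 2015-04-20.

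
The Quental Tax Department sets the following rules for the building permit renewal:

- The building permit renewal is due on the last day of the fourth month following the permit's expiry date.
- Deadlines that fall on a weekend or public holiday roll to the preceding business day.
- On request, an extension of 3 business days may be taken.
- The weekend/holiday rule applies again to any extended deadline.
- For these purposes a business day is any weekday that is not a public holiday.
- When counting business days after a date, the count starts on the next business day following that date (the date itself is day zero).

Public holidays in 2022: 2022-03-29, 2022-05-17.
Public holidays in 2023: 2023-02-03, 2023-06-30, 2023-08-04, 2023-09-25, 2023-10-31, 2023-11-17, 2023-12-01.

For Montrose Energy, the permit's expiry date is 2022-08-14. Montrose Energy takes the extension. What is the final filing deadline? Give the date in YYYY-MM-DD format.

2023-01-04

4 months after 2022-08-14 is December 2022; that month ends on 2022-12-31.
2022-12-31 is a Saturday, so it moves to the preceding business day, 2022-12-30 (Friday).
Counting 3 further business days from 2022-12-30 reaches 2023-01-04.
Since 2023-01-04 is a Wednesday and not a holiday, the date is unchanged.
Deadline: 2023-01-04.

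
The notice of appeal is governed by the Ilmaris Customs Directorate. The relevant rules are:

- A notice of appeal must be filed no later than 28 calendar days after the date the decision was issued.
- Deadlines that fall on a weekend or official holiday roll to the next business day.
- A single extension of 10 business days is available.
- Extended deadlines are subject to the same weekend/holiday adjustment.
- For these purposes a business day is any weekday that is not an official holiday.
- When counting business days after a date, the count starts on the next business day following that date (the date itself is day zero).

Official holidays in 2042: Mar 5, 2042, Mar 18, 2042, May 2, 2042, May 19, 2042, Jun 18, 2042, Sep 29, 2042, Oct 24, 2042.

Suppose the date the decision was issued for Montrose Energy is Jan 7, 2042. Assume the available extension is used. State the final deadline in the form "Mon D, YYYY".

Feb 18, 2042

Trigger date Jan 7, 2042 + 28 calendar days = Feb 4, 2042.
Since Feb 4, 2042 is a Tuesday and not a holiday, the date is unchanged.
Counting 10 further business days from Feb 4, 2042 reaches Feb 18, 2042.
Feb 18, 2042 falls on a Tuesday, which is a business day, so no adjustment is needed.
Final deadline: Feb 18, 2042.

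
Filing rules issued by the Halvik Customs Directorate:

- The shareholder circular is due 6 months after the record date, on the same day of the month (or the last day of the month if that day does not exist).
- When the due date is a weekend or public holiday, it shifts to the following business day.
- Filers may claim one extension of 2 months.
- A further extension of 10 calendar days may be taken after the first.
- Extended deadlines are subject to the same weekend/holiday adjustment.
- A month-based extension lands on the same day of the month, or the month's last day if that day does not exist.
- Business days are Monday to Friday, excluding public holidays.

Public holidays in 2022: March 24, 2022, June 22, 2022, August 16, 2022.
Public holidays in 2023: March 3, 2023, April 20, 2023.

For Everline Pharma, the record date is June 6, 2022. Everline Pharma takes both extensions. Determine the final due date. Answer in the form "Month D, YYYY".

February 16, 2023

6 months from June 6, 2022 is December 6, 2022.
December 6, 2022 falls on a Tuesday, which is a business day, so no adjustment is needed.
Add 2 months to December 6, 2022: February 6, 2023.
February 6, 2023 falls on a Monday, which is a business day, so no adjustment is needed.
Applying the 10-calendar-day extension: February 6, 2023 + 10 days = February 16, 2023.
February 16, 2023 falls on a Thursday, which is a business day, so no adjustment is needed.
Deadline: February 16, 2023.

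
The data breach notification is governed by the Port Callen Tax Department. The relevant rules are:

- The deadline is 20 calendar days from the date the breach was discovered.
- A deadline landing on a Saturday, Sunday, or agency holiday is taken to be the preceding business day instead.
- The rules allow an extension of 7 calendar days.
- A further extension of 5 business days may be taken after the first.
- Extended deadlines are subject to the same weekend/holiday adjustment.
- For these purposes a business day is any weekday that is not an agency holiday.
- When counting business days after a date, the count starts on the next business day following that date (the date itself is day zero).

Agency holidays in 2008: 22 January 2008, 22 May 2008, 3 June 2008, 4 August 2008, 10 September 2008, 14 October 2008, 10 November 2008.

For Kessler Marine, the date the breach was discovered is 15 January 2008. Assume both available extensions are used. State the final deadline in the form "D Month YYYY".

Trigger date 15 January 2008 + 20 calendar days = 4 February 2008.
4 February 2008 (Monday) is already a business day.
With the 7-day extension, 4 February 2008 becomes 11 February 2008.
11 February 2008 is a Monday and not a listed holiday, so it stands.
Counting 5 further business days from 11 February 2008 reaches 18 February 2008.
18 February 2008 falls on a Monday, which is a business day, so no adjustment is needed.
The final due date is 18 February 2008.

18 February 2008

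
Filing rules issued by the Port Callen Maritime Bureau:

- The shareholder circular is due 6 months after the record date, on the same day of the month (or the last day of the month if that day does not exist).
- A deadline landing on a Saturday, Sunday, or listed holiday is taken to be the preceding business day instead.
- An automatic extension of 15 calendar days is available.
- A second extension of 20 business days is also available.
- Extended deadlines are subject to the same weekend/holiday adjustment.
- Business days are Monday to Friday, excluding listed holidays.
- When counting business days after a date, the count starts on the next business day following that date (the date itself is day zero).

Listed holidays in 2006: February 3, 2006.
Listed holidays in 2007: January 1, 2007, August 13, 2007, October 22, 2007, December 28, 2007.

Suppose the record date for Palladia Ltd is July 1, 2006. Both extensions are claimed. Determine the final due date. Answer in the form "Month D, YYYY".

February 9, 2007

6 months from July 1, 2006 is January 1, 2007.
January 1, 2007 is a listed holiday; the preceding business day is December 29, 2006 (Friday).
The 15-calendar-day extension moves the deadline from December 29, 2006 to January 13, 2007.
January 13, 2007 falls on a Saturday. Rolling to the preceding business day gives January 12, 2007, a Friday.
Counting 20 further business days from January 12, 2007 reaches February 9, 2007.
February 9, 2007 (Friday) is already a business day.
So the filing is due February 9, 2007.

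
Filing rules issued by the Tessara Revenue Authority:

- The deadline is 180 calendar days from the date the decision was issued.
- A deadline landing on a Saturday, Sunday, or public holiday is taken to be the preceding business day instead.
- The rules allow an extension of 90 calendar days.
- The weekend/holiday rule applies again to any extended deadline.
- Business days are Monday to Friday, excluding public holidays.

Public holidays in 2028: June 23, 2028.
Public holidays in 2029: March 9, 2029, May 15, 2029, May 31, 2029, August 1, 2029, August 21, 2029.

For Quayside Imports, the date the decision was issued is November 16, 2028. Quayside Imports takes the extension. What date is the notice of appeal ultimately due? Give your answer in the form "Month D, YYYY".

August 10, 2029

From November 16, 2028, 180 calendar days later is May 15, 2029.
Because May 15, 2029 is a listed holiday, the deadline becomes May 14, 2029 (Monday).
Add the 90 calendar-day extension to May 14, 2029: August 12, 2029.
August 12, 2029 is a Sunday; the preceding business day is August 10, 2029 (Friday).
Final deadline: August 10, 2029.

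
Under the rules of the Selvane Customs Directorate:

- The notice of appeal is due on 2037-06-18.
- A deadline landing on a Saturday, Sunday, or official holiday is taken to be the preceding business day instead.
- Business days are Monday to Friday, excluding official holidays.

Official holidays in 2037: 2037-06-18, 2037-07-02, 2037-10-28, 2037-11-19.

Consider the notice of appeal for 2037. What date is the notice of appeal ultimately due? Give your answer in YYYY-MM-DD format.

2037-06-17

Start from the fixed due date, 2037-06-18.
2037-06-18 is a listed holiday, so it moves to the preceding business day, 2037-06-17 (Wednesday).
The final due date is 2037-06-17.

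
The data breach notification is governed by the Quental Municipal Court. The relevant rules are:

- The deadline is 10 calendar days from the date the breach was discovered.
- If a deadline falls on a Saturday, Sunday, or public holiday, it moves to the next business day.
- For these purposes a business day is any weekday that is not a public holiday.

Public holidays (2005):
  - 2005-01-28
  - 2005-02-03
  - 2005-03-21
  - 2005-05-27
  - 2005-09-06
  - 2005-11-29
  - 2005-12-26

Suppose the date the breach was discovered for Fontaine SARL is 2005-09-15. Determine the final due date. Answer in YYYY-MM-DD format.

2005-09-26

Adding 10 calendar days to 2005-09-15 gives 2005-09-25.
2005-09-25 is a Sunday; the next business day is 2005-09-26 (Monday).
Final deadline: 2005-09-26.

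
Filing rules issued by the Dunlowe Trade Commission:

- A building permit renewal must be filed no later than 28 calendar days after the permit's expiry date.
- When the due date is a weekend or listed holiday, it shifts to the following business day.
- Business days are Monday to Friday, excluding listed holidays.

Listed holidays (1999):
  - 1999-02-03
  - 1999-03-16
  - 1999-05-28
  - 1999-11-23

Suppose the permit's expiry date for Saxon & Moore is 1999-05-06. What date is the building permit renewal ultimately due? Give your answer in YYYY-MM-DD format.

Adding 28 calendar days to 1999-05-06 gives 1999-06-03.
1999-06-03 (Thursday) is already a business day.
Deadline: 1999-06-03.

1999-06-03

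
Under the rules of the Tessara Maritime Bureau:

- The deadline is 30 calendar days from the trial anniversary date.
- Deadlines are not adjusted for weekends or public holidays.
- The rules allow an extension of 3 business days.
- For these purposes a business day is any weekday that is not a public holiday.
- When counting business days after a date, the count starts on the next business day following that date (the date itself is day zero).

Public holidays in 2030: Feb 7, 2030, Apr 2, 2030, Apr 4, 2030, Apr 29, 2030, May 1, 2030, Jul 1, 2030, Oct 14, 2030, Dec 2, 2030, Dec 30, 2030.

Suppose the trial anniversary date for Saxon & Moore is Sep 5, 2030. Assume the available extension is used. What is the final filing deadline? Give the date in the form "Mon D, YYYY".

Oct 9, 2030

30 calendar days after Sep 5, 2030 is Oct 5, 2030.
No adjustment is made for weekends or holidays, so Oct 5, 2030 stands.
Counting 3 further business days from Oct 5, 2030 reaches Oct 9, 2030.
Oct 9, 2030 is a Wednesday; no weekend or holiday adjustment applies.
Final deadline: Oct 9, 2030.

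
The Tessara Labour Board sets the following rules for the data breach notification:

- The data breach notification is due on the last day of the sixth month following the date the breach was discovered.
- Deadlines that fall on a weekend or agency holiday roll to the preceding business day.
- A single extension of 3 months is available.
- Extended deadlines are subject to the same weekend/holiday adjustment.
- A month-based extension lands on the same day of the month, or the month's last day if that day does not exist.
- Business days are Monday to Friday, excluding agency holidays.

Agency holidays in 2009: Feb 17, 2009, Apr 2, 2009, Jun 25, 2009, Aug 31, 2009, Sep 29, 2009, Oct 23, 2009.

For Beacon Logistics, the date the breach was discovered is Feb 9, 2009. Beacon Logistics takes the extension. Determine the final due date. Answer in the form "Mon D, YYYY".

Nov 27, 2009

6 months after Feb 9, 2009 is August 2009; that month ends on Aug 31, 2009.
Aug 31, 2009 falls on a listed holiday. Rolling to the preceding business day gives Aug 28, 2009, a Friday.
Applying the 3 months extension: 3 months after Aug 28, 2009 is Nov 28, 2009.
Nov 28, 2009 is a Saturday; the preceding business day is Nov 27, 2009 (Friday).
Final deadline: Nov 27, 2009.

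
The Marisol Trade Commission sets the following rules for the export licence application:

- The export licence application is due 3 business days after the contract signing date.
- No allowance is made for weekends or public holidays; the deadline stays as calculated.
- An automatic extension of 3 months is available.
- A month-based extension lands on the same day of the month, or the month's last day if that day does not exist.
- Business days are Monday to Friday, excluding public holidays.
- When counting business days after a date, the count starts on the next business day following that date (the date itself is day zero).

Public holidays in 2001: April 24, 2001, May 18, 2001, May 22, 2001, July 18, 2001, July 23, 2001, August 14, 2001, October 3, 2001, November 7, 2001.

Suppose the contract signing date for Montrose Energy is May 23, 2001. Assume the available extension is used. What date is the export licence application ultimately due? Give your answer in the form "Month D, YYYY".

August 28, 2001

Starting the day after May 23, 2001 and counting 3 business days lands on May 28, 2001.
May 28, 2001 falls on a Monday. The rules make no weekend/holiday allowance, so it remains May 28, 2001.
The 3 months extension carries May 28, 2001 to August 28, 2001.
August 28, 2001 falls on a Tuesday. The rules make no weekend/holiday allowance, so it remains August 28, 2001.
The final due date is August 28, 2001.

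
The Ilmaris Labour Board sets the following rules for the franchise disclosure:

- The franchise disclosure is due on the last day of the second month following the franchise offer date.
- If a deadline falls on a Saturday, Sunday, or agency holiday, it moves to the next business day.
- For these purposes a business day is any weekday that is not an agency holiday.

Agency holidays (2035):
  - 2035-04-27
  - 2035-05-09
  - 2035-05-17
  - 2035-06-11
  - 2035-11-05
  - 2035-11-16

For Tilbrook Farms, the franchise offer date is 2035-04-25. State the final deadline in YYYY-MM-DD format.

2035-07-02

2 months after 2035-04-25 falls in June 2035; the last day of that month is 2035-06-30.
2035-06-30 is a Saturday, so it moves to the next business day, 2035-07-02 (Monday).
Final deadline: 2035-07-02.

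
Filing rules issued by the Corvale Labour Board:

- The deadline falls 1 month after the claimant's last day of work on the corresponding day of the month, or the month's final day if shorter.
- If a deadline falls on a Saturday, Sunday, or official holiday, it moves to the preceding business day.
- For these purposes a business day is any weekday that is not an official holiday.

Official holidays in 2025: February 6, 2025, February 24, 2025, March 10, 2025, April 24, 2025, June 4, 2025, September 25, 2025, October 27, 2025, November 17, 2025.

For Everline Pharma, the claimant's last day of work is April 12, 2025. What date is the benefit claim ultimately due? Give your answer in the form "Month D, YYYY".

1 month after April 12, 2025, on the same day of the month, is May 12, 2025.
May 12, 2025 (Monday) is already a business day.
Deadline: May 12, 2025.

May 12, 2025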